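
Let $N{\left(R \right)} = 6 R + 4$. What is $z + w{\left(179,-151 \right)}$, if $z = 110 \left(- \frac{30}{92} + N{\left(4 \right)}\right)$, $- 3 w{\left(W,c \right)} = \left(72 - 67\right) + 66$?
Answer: $\frac{208412}{69} \approx 3020.5$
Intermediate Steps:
$w{\left(W,c \right)} = - \frac{71}{3}$ ($w{\left(W,c \right)} = - \frac{\left(72 - 67\right) + 66}{3} = - \frac{5 + 66}{3} = \left(- \frac{1}{3}\right) 71 = - \frac{71}{3}$)
$N{\left(R \right)} = 4 + 6 R$
$z = \frac{70015}{23}$ ($z = 110 \left(- \frac{30}{92} + \left(4 + 6 \cdot 4\right)\right) = 110 \left(\left(-30\right) \frac{1}{92} + \left(4 + 24\right)\right) = 110 \left(- \frac{15}{46} + 28\right) = 110 \cdot \frac{1273}{46} = \frac{70015}{23} \approx 3044.1$)
$z + w{\left(179,-151 \right)} = \frac{70015}{23} - \frac{71}{3} = \frac{208412}{69}$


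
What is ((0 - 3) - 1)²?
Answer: 16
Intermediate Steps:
((0 - 3) - 1)² = (-3 - 1)² = (-4)² = 16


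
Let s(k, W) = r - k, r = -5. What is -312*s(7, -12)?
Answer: 3744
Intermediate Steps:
s(k, W) = -5 - k
-312*s(7, -12) = -312*(-5 - 1*7) = -312*(-5 - 7) = -312*(-12) = 3744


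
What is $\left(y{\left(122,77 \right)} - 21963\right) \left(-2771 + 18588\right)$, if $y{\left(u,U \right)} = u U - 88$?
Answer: $-200195769$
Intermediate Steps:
$y{\left(u,U \right)} = -88 + U u$ ($y{\left(u,U \right)} = U u - 88 = -88 + U u$)
$\left(y{\left(122,77 \right)} - 21963\right) \left(-2771 + 18588\right) = \left(\left(-88 + 77 \cdot 122\right) - 21963\right) \left(-2771 + 18588\right) = \left(\left(-88 + 9394\right) - 21963\right) 15817 = \left(9306 - 21963\right) 15817 = \left(-12657\right) 15817 = -200195769$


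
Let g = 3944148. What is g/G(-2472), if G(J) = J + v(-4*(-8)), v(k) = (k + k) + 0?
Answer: -986037/602 ≈ -1637.9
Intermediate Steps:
v(k) = 2*k (v(k) = 2*k + 0 = 2*k)
G(J) = 64 + J (G(J) = J + 2*(-4*(-8)) = J + 2*32 = J + 64 = 64 + J)
g/G(-2472) = 3944148/(64 - 2472) = 3944148/(-2408) = 3944148*(-1/2408) = -986037/602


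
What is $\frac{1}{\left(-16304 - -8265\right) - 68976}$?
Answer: $- \frac{1}{77015} \approx -1.2984 \cdot 10^{-5}$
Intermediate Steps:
$\frac{1}{\left(-16304 - -8265\right) - 68976} = \frac{1}{\left(-16304 + 8265\right) - 68976} = \frac{1}{-8039 - 68976} = \frac{1}{-77015} = - \frac{1}{77015}$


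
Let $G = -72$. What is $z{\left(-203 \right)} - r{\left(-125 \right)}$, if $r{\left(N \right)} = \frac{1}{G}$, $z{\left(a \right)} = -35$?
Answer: $- \frac{2519}{72} \approx -34.986$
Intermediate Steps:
$r{\left(N \right)} = - \frac{1}{72}$ ($r{\left(N \right)} = \frac{1}{-72} = - \frac{1}{72}$)
$z{\left(-203 \right)} - r{\left(-125 \right)} = -35 - - \frac{1}{72} = -35 + \frac{1}{72} = - \frac{2519}{72}$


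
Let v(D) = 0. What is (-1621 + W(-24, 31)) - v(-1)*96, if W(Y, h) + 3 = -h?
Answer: -1655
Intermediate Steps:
W(Y, h) = -3 - h
(-1621 + W(-24, 31)) - v(-1)*96 = (-1621 + (-3 - 1*31)) - 0*96 = (-1621 + (-3 - 31)) - 1*0 = (-1621 - 34) + 0 = -1655 + 0 = -1655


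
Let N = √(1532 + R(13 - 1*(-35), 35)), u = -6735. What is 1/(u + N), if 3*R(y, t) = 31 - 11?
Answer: -20205/136076059 - 2*√3462/136076059 ≈ -0.00014935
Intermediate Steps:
R(y, t) = 20/3 (R(y, t) = (31 - 11)/3 = (⅓)*20 = 20/3)
N = 2*√3462/3 (N = √(1532 + 20/3) = √(4616/3) = 2*√3462/3 ≈ 39.226)
1/(u + N) = 1/(-6735 + 2*√3462/3)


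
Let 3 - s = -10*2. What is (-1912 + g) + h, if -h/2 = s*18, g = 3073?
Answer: 333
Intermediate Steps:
s = 23 (s = 3 - (-10)*2 = 3 - 1*(-20) = 3 + 20 = 23)
h = -828 (h = -46*18 = -2*414 = -828)
(-1912 + g) + h = (-1912 + 3073) - 828 = 1161 - 828 = 333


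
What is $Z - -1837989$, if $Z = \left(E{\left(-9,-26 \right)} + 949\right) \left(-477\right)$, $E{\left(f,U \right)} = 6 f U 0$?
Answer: $1385316$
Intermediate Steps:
$E{\left(f,U \right)} = 0$ ($E{\left(f,U \right)} = 6 U f 0 = 0$)
$Z = -452673$ ($Z = \left(0 + 949\right) \left(-477\right) = 949 \left(-477\right) = -452673$)
$Z - -1837989 = -452673 - -1837989 = -452673 + 1837989 = 1385316$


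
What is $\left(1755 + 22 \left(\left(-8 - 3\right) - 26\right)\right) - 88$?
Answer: $853$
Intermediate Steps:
$\left(1755 + 22 \left(\left(-8 - 3\right) - 26\right)\right) - 88 = \left(1755 + 22 \left(-11 - 26\right)\right) - 88 = \left(1755 + 22 \left(-37\right)\right) - 88 = \left(1755 - 814\right) - 88 = 941 - 88 = 853$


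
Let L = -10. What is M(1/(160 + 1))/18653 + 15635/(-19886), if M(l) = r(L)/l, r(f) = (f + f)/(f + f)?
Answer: -12540783/16127546 ≈ -0.77760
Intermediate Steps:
r(f) = 1 (r(f) = (2*f)/((2*f)) = (2*f)*(1/(2*f)) = 1)
M(l) = 1/l
M(1/(160 + 1))/18653 + 15635/(-19886) = 1/(1/(160 + 1)*18653) + 15635/(-19886) = (1/18653)/1/161 + 15635*(-1/19886) = (1/18653)/(1/161) - 15635/19886 = 161*(1/18653) - 15635/19886 = 7/811 - 15635/19886 = -12540783/16127546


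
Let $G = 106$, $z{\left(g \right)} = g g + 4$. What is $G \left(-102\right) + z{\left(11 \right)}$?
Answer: $-10687$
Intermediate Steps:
$z{\left(g \right)} = 4 + g^{2}$ ($z{\left(g \right)} = g^{2} + 4 = 4 + g^{2}$)
$G \left(-102\right) + z{\left(11 \right)} = 106 \left(-102\right) + \left(4 + 11^{2}\right) = -10812 + \left(4 + 121\right) = -10812 + 125 = -10687$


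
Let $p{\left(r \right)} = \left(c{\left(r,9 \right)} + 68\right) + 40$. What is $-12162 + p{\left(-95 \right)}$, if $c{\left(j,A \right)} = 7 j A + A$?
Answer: $-18030$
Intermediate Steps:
$c{\left(j,A \right)} = A + 7 A j$ ($c{\left(j,A \right)} = 7 A j + A = A + 7 A j$)
$p{\left(r \right)} = 117 + 63 r$ ($p{\left(r \right)} = \left(9 \left(1 + 7 r\right) + 68\right) + 40 = \left(\left(9 + 63 r\right) + 68\right) + 40 = \left(77 + 63 r\right) + 40 = 117 + 63 r$)
$-12162 + p{\left(-95 \right)} = -12162 + \left(117 + 63 \left(-95\right)\right) = -12162 + \left(117 - 5985\right) = -12162 - 5868 = -18030$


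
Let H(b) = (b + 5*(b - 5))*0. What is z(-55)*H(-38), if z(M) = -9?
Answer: 0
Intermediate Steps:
H(b) = 0 (H(b) = (b + 5*(-5 + b))*0 = (b + (-25 + 5*b))*0 = (-25 + 6*b)*0 = 0)
z(-55)*H(-38) = -9*0 = 0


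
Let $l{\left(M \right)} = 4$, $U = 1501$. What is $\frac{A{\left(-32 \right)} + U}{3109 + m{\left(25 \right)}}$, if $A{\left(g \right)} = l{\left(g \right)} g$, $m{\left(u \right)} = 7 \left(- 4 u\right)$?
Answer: $\frac{1373}{2409} \approx 0.56995$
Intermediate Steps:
$m{\left(u \right)} = - 28 u$
$A{\left(g \right)} = 4 g$
$\frac{A{\left(-32 \right)} + U}{3109 + m{\left(25 \right)}} = \frac{4 \left(-32\right) + 1501}{3109 - 700} = \frac{-128 + 1501}{3109 - 700} = \frac{1373}{2409}$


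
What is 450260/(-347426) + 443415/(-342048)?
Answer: -7334867435/2829437344 ≈ -2.5923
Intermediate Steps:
450260/(-347426) + 443415/(-342048) = 450260*(-1/347426) + 443415*(-1/342048) = -225130/173713 - 21115/16288 = -7334867435/2829437344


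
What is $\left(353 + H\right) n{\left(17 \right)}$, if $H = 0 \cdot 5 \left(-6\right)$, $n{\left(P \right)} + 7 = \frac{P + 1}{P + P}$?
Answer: $- \frac{38830}{17} \approx -2284.1$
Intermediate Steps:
$n{\left(P \right)} = -7 + \frac{1 + P}{2 P}$ ($n{\left(P \right)} = -7 + \frac{P + 1}{P + P} = -7 + \frac{1 + P}{2 P}$)
$H = 0$ ($H = 0 \left(-6\right) = 0$)
$\left(353 + H\right) n{\left(17 \right)} = \left(353 + 0\right) \frac{1 - 221}{2 \cdot 17} = 353 \cdot \frac{1}{2} \cdot \frac{1}{17} \left(1 - 221\right) = 353 \cdot \frac{1}{2} \cdot \frac{1}{17} \left(-220\right) = 353 \left(- \frac{110}{17}\right) = - \frac{38830}{17}$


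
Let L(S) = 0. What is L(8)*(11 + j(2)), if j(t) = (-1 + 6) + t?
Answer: 0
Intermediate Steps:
j(t) = 5 + t
L(8)*(11 + j(2)) = 0*(11 + (5 + 2)) = 0*(11 + 7) = 0*18 = 0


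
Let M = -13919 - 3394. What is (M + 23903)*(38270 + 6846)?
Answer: 297314440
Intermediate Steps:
M = -17313
(M + 23903)*(38270 + 6846) = (-17313 + 23903)*(38270 + 6846) = 6590*45116 = 297314440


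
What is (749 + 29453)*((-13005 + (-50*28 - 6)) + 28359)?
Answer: 421257496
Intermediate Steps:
(749 + 29453)*((-13005 + (-50*28 - 6)) + 28359) = 30202*((-13005 + (-1400 - 6)) + 28359) = 30202*((-13005 - 1406) + 28359) = 30202*(-14411 + 28359) = 30202*13948 = 421257496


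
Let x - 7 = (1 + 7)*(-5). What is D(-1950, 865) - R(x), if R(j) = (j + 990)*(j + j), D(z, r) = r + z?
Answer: 62077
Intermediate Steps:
x = -33 (x = 7 + (1 + 7)*(-5) = 7 + 8*(-5) = 7 - 40 = -33)
R(j) = 2*j*(990 + j) (R(j) = (990 + j)*(2*j) = 2*j*(990 + j))
D(-1950, 865) - R(x) = (865 - 1950) - 2*(-33)*(990 - 33) = -1085 - 2*(-33)*957 = -1085 - 1*(-63162) = -1085 + 63162 = 62077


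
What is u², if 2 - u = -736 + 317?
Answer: 177241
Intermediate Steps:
u = 421 (u = 2 - (-736 + 317) = 2 - 1*(-419) = 2 + 419 = 421)
u² = 421² = 177241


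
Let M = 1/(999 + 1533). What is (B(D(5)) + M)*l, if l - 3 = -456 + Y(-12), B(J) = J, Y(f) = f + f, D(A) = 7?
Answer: -2818275/844 ≈ -3339.2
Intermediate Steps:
Y(f) = 2*f
l = -477 (l = 3 + (-456 + 2*(-12)) = 3 + (-456 - 24) = 3 - 480 = -477)
M = 1/2532 ≈ 0.00039494
(B(D(5)) + M)*l = (7 + 1/2532)*(-477) = (17725/2532)*(-477) = -2818275/844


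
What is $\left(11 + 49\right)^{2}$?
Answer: $3600$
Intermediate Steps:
$\left(11 + 49\right)^{2} = 60^{2} = 3600$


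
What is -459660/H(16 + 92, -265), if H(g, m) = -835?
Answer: 91932/167 ≈ 550.49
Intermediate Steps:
-459660/H(16 + 92, -265) = -459660/(-835) = -459660*(-1/835) = 91932/167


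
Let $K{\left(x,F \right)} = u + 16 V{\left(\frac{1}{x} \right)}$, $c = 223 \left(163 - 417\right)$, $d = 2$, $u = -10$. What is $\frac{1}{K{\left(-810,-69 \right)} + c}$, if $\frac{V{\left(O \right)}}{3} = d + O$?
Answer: $- \frac{135}{7635068} \approx -1.7682 \cdot 10^{-5}$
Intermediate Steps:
$V{\left(O \right)} = 6 + 3 O$ ($V{\left(O \right)} = 3 \left(2 + O\right) = 6 + 3 O$)
$c = -56642$ ($c = 223 \left(-254\right) = -56642$)
$K{\left(x,F \right)} = 86 + \frac{48}{x}$ ($K{\left(x,F \right)} = -10 + 16 \left(6 + \frac{3}{x}\right) = -10 + \left(96 + \frac{48}{x}\right) = 86 + \frac{48}{x}$)
$\frac{1}{K{\left(-810,-69 \right)} + c} = \frac{1}{\left(86 + \frac{48}{-810}\right) - 56642} = \frac{1}{\left(86 + 48 \left(- \frac{1}{810}\right)\right) - 56642} = \frac{1}{\left(86 - \frac{8}{135}\right) - 56642} = \frac{1}{\frac{11602}{135} - 56642} = \frac{1}{- \frac{7635068}{135}} = - \frac{135}{7635068}$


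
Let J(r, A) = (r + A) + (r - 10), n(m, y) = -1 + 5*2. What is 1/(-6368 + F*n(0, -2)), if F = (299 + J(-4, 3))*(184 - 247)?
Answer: -1/167396 ≈ -5.9739e-6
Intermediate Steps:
n(m, y) = 9 (n(m, y) = -1 + 10 = 9)
J(r, A) = -10 + A + 2*r (J(r, A) = (A + r) + (-10 + r) = -10 + A + 2*r)
F = -17892 (F = (299 + (-10 + 3 + 2*(-4)))*(184 - 247) = (299 + (-10 + 3 - 8))*(-63) = (299 - 15)*(-63) = 284*(-63) = -17892)
1/(-6368 + F*n(0, -2)) = 1/(-6368 - 17892*9) = 1/(-6368 - 161028) = 1/(-167396) = -1/167396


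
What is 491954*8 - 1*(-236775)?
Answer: 4172407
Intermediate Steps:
491954*8 - 1*(-236775) = 3935632 + 236775 = 4172407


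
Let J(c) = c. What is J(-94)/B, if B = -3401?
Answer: 94/3401 ≈ 0.027639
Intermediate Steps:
J(-94)/B = -94/(-3401) = -94*(-1/3401) = 94/3401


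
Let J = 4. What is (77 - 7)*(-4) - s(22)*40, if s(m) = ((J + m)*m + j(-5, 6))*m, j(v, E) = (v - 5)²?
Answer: -591640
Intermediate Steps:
j(v, E) = (-5 + v)²
s(m) = m*(100 + m*(4 + m)) (s(m) = ((4 + m)*m + (-5 - 5)²)*m = (m*(4 + m) + (-10)²)*m = (m*(4 + m) + 100)*m = (100 + m*(4 + m))*m = m*(100 + m*(4 + m)))
(77 - 7)*(-4) - s(22)*40 = (77 - 7)*(-4) - 22*(100 + 22² + 4*22)*40 = 70*(-4) - 22*(100 + 484 + 88)*40 = -280 - 22*672*40 = -280 - 14784*40 = -280 - 1*591360 = -280 - 591360 = -591640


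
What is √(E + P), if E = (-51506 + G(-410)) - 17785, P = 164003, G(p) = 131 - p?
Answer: √95253 ≈ 308.63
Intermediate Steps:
E = -68750 (E = (-51506 + (131 - 1*(-410))) - 17785 = (-51506 + (131 + 410)) - 17785 = (-51506 + 541) - 17785 = -50965 - 17785 = -68750)
√(E + P) = √(-68750 + 164003) = √95253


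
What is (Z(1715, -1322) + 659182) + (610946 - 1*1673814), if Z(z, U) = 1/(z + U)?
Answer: -158648597/393 ≈ -4.0369e+5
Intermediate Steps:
Z(z, U) = 1/(U + z)
(Z(1715, -1322) + 659182) + (610946 - 1*1673814) = (1/(-1322 + 1715) + 659182) + (610946 - 1*1673814) = (1/393 + 659182) + (610946 - 1673814) = (1/393 + 659182) - 1062868 = 259058527/393 - 1062868 = -158648597/393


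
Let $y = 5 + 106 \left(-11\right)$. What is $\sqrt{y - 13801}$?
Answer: $i \sqrt{14962} \approx 122.32 i$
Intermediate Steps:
$y = -1161$ ($y = 5 - 1166 = -1161$)
$\sqrt{y - 13801} = \sqrt{-1161 - 13801} = \sqrt{-14962} = i \sqrt{14962}$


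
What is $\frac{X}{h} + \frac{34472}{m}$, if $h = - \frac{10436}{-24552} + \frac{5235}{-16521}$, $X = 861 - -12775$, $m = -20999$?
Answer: $\frac{9678808789803808}{76792356047} \approx 1.2604 \cdot 10^{5}$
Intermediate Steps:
$X = 13636$ ($X = 861 + 12775 = 13636$)
$h = \frac{3656953}{33801966}$ ($h = \left(-10436\right) \left(- \frac{1}{24552}\right) + 5235 \left(- \frac{1}{16521}\right) = \frac{2609}{6138} - \frac{1745}{5507} = \frac{3656953}{33801966} \approx 0.10819$)
$\frac{X}{h} + \frac{34472}{m} = \frac{13636}{\frac{3656953}{33801966}} + \frac{34472}{-20999} = 13636 \cdot \frac{33801966}{3656953} + 34472 \left(- \frac{1}{20999}\right) = \frac{460923608376}{3656953} - \frac{34472}{20999} = \frac{9678808789803808}{76792356047}$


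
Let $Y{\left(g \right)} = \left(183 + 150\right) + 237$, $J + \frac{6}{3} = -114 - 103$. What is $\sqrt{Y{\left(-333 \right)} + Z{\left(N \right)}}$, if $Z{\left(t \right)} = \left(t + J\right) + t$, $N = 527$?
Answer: $\sqrt{1405} \approx 37.483$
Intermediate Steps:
$J = -219$ ($J = -2 - 217 = -219$)
$Y{\left(g \right)} = 570$ ($Y{\left(g \right)} = 333 + 237 = 570$)
$Z{\left(t \right)} = -219 + 2 t$ ($Z{\left(t \right)} = \left(t - 219\right) + t = \left(-219 + t\right) + t = -219 + 2 t$)
$\sqrt{Y{\left(-333 \right)} + Z{\left(N \right)}} = \sqrt{570 + \left(-219 + 2 \cdot 527\right)} = \sqrt{570 + \left(-219 + 1054\right)} = \sqrt{570 + 835} = \sqrt{1405}$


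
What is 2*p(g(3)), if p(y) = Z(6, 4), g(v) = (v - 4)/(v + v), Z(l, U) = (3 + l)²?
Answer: 162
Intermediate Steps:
g(v) = (-4 + v)/(2*v) (g(v) = (-4 + v)/((2*v)) = (-4 + v)*(1/(2*v)) = (-4 + v)/(2*v))
p(y) = 81 (p(y) = (3 + 6)² = 9² = 81)
2*p(g(3)) = 2*81 = 162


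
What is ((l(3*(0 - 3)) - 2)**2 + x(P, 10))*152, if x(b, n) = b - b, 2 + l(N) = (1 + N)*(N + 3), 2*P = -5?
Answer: 294272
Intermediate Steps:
P = -5/2 (P = (1/2)*(-5) = -5/2 ≈ -2.5000)
l(N) = -2 + (1 + N)*(3 + N) (l(N) = -2 + (1 + N)*(N + 3) = -2 + (1 + N)*(3 + N))
x(b, n) = 0
((l(3*(0 - 3)) - 2)**2 + x(P, 10))*152 = (((1 + (3*(0 - 3))**2 + 4*(3*(0 - 3))) - 2)**2 + 0)*152 = (((1 + (3*(-3))**2 + 4*(3*(-3))) - 2)**2 + 0)*152 = (((1 + (-9)**2 + 4*(-9)) - 2)**2 + 0)*152 = (((1 + 81 - 36) - 2)**2 + 0)*152 = ((46 - 2)**2 + 0)*152 = (44**2 + 0)*152 = (1936 + 0)*152 = 1936*152 = 294272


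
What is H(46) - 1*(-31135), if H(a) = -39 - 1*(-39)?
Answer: 31135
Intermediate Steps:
H(a) = 0 (H(a) = -39 + 39 = 0)
H(46) - 1*(-31135) = 0 - 1*(-31135) = 0 + 31135 = 31135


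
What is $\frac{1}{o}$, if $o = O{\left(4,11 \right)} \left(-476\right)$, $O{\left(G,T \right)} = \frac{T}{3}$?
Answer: $- \frac{3}{5236} \approx -0.00057296$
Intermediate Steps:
$O{\left(G,T \right)} = \frac{T}{3}$ ($O{\left(G,T \right)} = T \frac{1}{3} = \frac{T}{3}$)
$o = - \frac{5236}{3}$ ($o = \frac{1}{3} \cdot 11 \left(-476\right) = \frac{11}{3} \left(-476\right) = - \frac{5236}{3} \approx -1745.3$)
$\frac{1}{o} = \frac{1}{- \frac{5236}{3}} = - \frac{3}{5236}$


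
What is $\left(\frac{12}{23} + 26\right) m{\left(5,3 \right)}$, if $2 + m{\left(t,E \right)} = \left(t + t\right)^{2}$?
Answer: $\frac{59780}{23} \approx 2599.1$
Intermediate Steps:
$m{\left(t,E \right)} = -2 + 4 t^{2}$ ($m{\left(t,E \right)} = -2 + \left(t + t\right)^{2} = -2 + \left(2 t\right)^{2} = -2 + 4 t^{2}$)
$\left(\frac{12}{23} + 26\right) m{\left(5,3 \right)} = \left(\frac{12}{23} + 26\right) \left(-2 + 4 \cdot 5^{2}\right) = \left(12 \cdot \frac{1}{23} + 26\right) \left(-2 + 4 \cdot 25\right) = \left(\frac{12}{23} + 26\right) \left(-2 + 100\right) = \frac{610}{23} \cdot 98 = \frac{59780}{23}$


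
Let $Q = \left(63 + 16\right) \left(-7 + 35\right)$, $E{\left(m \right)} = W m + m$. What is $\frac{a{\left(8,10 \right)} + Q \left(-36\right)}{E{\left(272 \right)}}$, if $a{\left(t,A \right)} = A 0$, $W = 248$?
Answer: $- \frac{1659}{1411} \approx -1.1758$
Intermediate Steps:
$a{\left(t,A \right)} = 0$
$E{\left(m \right)} = 249 m$ ($E{\left(m \right)} = 248 m + m = 249 m$)
$Q = 2212$ ($Q = 79 \cdot 28 = 2212$)
$\frac{a{\left(8,10 \right)} + Q \left(-36\right)}{E{\left(272 \right)}} = \frac{0 + 2212 \left(-36\right)}{249 \cdot 272} = \frac{0 - 79632}{67728} = \left(-79632\right) \frac{1}{67728} = - \frac{1659}{1411}$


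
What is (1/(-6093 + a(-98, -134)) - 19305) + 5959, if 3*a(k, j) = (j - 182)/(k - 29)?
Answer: -30977627863/2321117 ≈ -13346.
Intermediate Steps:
a(k, j) = (-182 + j)/(3*(-29 + k)) (a(k, j) = ((j - 182)/(k - 29))/3 = ((-182 + j)/(-29 + k))/3 = (-182 + j)/(3*(-29 + k)))
(1/(-6093 + a(-98, -134)) - 19305) + 5959 = (1/(-6093 + (-182 - 134)/(3*(-29 - 98))) - 19305) + 5959 = (1/(-6093 + (1/3)*(-316)/(-127)) - 19305) + 5959 = (1/(-6093 + (1/3)*(-1/127)*(-316)) - 19305) + 5959 = (1/(-6093 + 316/381) - 19305) + 5959 = (1/(-2321117/381) - 19305) + 5959 = (-381/2321117 - 19305) + 5959 = -44809164066/2321117 + 5959 = -30977627863/2321117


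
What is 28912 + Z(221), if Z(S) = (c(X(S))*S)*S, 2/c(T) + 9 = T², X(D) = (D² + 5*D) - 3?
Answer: 163156776861/5643220 ≈ 28912.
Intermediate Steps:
X(D) = -3 + D² + 5*D
c(T) = 2/(-9 + T²)
Z(S) = 2*S²/(-9 + (-3 + S² + 5*S)²) (Z(S) = ((2/(-9 + (-3 + S² + 5*S)²))*S)*S = (2*S/(-9 + (-3 + S² + 5*S)²))*S = 2*S²/(-9 + (-3 + S² + 5*S)²))
28912 + Z(221) = 28912 + 2*221²/(-9 + (-3 + 221² + 5*221)²) = 28912 + 2*48841/(-9 + (-3 + 48841 + 1105)²) = 28912 + 2*48841/(-9 + 49943²) = 28912 + 2*48841/(-9 + 2494303249) = 28912 + 2*48841/2494303240 = 28912 + 2*48841*(1/2494303240) = 28912 + 221/5643220 = 163156776861/5643220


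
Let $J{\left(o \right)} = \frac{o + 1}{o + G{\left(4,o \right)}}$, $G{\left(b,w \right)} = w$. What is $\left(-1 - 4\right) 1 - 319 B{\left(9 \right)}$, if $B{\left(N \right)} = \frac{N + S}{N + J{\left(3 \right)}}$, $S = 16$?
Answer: $-830$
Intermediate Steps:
$J{\left(o \right)} = \frac{1 + o}{2 o}$ ($J{\left(o \right)} = \frac{o + 1}{o + o} = \frac{1 + o}{2 o}$)
$B{\left(N \right)} = \frac{16 + N}{\frac{2}{3} + N}$ ($B{\left(N \right)} = \frac{N + 16}{N + \frac{1 + 3}{2 \cdot 3}} = \frac{16 + N}{N + \frac{1}{2} \cdot \frac{1}{3} \cdot 4} = \frac{16 + N}{N + \frac{2}{3}} = \frac{16 + N}{\frac{2}{3} + N}$)
$\left(-1 - 4\right) 1 - 319 B{\left(9 \right)} = \left(-1 - 4\right) 1 - 319 \frac{3 \left(16 + 9\right)}{2 + 3 \cdot 9} = \left(-5\right) 1 - 319 \cdot 3 \frac{1}{2 + 27} \cdot 25 = -5 - 319 \cdot 3 \cdot \frac{1}{29} \cdot 25 = -5 - 825 = -830$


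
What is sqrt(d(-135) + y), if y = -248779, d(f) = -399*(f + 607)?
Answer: I*sqrt(437107) ≈ 661.14*I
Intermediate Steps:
d(f) = -242193 - 399*f (d(f) = -399*(607 + f) = -242193 - 399*f)
sqrt(d(-135) + y) = sqrt((-242193 - 399*(-135)) - 248779) = sqrt((-242193 + 53865) - 248779) = sqrt(-188328 - 248779) = sqrt(-437107) = I*sqrt(437107)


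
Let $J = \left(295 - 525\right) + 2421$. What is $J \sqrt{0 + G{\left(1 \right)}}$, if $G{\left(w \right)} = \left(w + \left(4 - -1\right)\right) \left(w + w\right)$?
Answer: $4382 \sqrt{3} \approx 7589.8$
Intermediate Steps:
$G{\left(w \right)} = 2 w \left(5 + w\right)$ ($G{\left(w \right)} = \left(w + \left(4 + 1\right)\right) 2 w = \left(w + 5\right) 2 w = \left(5 + w\right) 2 w = 2 w \left(5 + w\right)$)
$J = 2191$ ($J = \left(295 - 525\right) + 2421 = -230 + 2421 = 2191$)
$J \sqrt{0 + G{\left(1 \right)}} = 2191 \sqrt{0 + 2 \cdot 1 \left(5 + 1\right)} = 2191 \sqrt{0 + 2 \cdot 1 \cdot 6} = 2191 \sqrt{0 + 12} = 2191 \sqrt{12} = 2191 \cdot 2 \sqrt{3} = 4382 \sqrt{3}$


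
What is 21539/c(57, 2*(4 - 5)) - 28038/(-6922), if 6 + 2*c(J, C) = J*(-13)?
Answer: -138620765/2585367 ≈ -53.617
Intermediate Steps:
c(J, C) = -3 - 13*J/2 (c(J, C) = -3 + (J*(-13))/2 = -3 + (-13*J)/2 = -3 - 13*J/2)
21539/c(57, 2*(4 - 5)) - 28038/(-6922) = 21539/(-3 - 13/2*57) - 28038/(-6922) = 21539/(-3 - 741/2) - 28038*(-1/6922) = 21539/(-747/2) + 14019/3461 = 21539*(-2/747) + 14019/3461 = -43078/747 + 14019/3461 = -138620765/2585367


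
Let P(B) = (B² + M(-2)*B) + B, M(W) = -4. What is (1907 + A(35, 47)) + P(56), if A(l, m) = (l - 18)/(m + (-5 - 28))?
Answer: 68267/14 ≈ 4876.2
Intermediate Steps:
P(B) = B² - 3*B (P(B) = (B² - 4*B) + B = B² - 3*B)
A(l, m) = (-18 + l)/(-33 + m) (A(l, m) = (-18 + l)/(m - 33) = (-18 + l)/(-33 + m))
(1907 + A(35, 47)) + P(56) = (1907 + (-18 + 35)/(-33 + 47)) + 56*(-3 + 56) = (1907 + 17/14) + 56*53 = (1907 + (1/14)*17) + 2968 = (1907 + 17/14) + 2968 = 26715/14 + 2968 = 68267/14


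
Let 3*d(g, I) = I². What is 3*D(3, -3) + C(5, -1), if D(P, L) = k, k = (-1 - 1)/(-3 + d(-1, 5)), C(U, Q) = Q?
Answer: -17/8 ≈ -2.1250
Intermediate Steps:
d(g, I) = I²/3
k = -3/8 (k = (-1 - 1)/(-3 + (⅓)*5²) = -2/(-3 + (⅓)*25) = -2/(-3 + 25/3) = -2/16/3 = -2*3/16 = -3/8 ≈ -0.37500)
D(P, L) = -3/8
3*D(3, -3) + C(5, -1) = 3*(-3/8) - 1 = -9/8 - 1 = -17/8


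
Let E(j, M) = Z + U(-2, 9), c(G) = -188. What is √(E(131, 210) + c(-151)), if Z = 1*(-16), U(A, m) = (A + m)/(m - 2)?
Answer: I*√203 ≈ 14.248*I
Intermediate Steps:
U(A, m) = (A + m)/(-2 + m)
Z = -16
E(j, M) = -15 (E(j, M) = -16 + (-2 + 9)/(-2 + 9) = -16 + 7/7 = -16 + (⅐)*7 = -16 + 1 = -15)
√(E(131, 210) + c(-151)) = √(-15 - 188) = √(-203) = I*√203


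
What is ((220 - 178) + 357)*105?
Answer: 41895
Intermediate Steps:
((220 - 178) + 357)*105 = (42 + 357)*105 = 399*105 = 41895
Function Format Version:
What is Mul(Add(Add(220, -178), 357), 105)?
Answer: 41895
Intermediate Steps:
Mul(Add(Add(220, -178), 357), 105) = Mul(Add(42, 357), 105) = Mul(399, 105) = 41895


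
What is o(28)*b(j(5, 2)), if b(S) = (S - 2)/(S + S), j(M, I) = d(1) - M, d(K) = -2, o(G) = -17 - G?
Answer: -405/14 ≈ -28.929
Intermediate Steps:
j(M, I) = -2 - M
b(S) = (-2 + S)/(2*S) (b(S) = (-2 + S)/((2*S)) = (-2 + S)*(1/(2*S)) = (-2 + S)/(2*S))
o(28)*b(j(5, 2)) = (-17 - 1*28)*((-2 + (-2 - 1*5))/(2*(-2 - 1*5))) = (-17 - 28)*((-2 + (-2 - 5))/(2*(-2 - 5))) = -45*(-2 - 7)/(2*(-7)) = -45*(-1)*(-9)/(2*7) = -45*9/14 = -405/14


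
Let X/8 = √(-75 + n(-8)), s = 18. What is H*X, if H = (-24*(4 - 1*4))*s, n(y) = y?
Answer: 0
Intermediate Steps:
H = 0 (H = -24*(4 - 1*4)*18 = -24*(4 - 4)*18 = -24*0*18 = 0*18 = 0)
X = 8*I*√83 (X = 8*√(-75 - 8) = 8*√(-83) = 8*(I*√83) = 8*I*√83 ≈ 72.883*I)
H*X = 0*(8*I*√83) = 0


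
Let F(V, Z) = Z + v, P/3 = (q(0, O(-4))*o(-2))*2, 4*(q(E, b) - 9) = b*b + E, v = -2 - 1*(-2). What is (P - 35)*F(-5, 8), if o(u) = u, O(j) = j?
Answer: -1528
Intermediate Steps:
v = 0 (v = -2 + 2 = 0)
q(E, b) = 9 + E/4 + b**2/4 (q(E, b) = 9 + (b*b + E)/4 = 9 + (b**2 + E)/4 = 9 + (E + b**2)/4 = 9 + (E/4 + b**2/4) = 9 + E/4 + b**2/4)
P = -156 (P = 3*(((9 + (1/4)*0 + (1/4)*(-4)**2)*(-2))*2) = 3*(((9 + 0 + (1/4)*16)*(-2))*2) = 3*(((9 + 0 + 4)*(-2))*2) = 3*((13*(-2))*2) = 3*(-26*2) = 3*(-52) = -156)
F(V, Z) = Z (F(V, Z) = Z + 0 = Z)
(P - 35)*F(-5, 8) = (-156 - 35)*8 = -191*8 = -1528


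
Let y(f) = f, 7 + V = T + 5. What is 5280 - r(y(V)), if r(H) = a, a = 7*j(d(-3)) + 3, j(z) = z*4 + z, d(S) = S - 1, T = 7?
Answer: 5417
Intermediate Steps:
V = 5 (V = -7 + (7 + 5) = -7 + 12 = 5)
d(S) = -1 + S
j(z) = 5*z (j(z) = 4*z + z = 5*z)
a = -137 (a = 7*(5*(-1 - 3)) + 3 = 7*(5*(-4)) + 3 = 7*(-20) + 3 = -140 + 3 = -137)
r(H) = -137
5280 - r(y(V)) = 5280 - 1*(-137) = 5280 + 137 = 5417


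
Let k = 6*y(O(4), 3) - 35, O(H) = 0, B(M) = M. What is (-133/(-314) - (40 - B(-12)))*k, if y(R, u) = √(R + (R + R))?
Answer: 566825/314 ≈ 1805.2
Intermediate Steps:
y(R, u) = √3*√R (y(R, u) = √(R + 2*R) = √(3*R) = √3*√R)
k = -35 (k = 6*(√3*√0) - 35 = 6*(√3*0) - 35 = 6*0 - 35 = 0 - 35 = -35)
(-133/(-314) - (40 - B(-12)))*k = (-133/(-314) - (40 - 1*(-12)))*(-35) = (-133*(-1/314) - (40 + 12))*(-35) = (133/314 - 1*52)*(-35) = (133/314 - 52)*(-35) = -16195/314*(-35) = 566825/314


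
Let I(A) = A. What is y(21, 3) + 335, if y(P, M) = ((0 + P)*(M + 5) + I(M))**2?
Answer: 29576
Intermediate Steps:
y(P, M) = (M + P*(5 + M))**2 (y(P, M) = ((0 + P)*(M + 5) + M)**2 = (P*(5 + M) + M)**2 = (M + P*(5 + M))**2)
y(21, 3) + 335 = (3 + 5*21 + 3*21)**2 + 335 = (3 + 105 + 63)**2 + 335 = 171**2 + 335 = 29241 + 335 = 29576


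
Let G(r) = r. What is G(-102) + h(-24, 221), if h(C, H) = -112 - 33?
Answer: -247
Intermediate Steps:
h(C, H) = -145
G(-102) + h(-24, 221) = -102 - 145 = -247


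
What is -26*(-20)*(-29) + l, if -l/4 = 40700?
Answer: -177880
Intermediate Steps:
l = -162800 (l = -4*40700 = -162800)
-26*(-20)*(-29) + l = -26*(-20)*(-29) - 162800 = 520*(-29) - 162800 = -15080 - 162800 = -177880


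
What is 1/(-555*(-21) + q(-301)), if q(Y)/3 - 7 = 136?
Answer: 1/12084 ≈ 8.2754e-5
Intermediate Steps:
q(Y) = 429 (q(Y) = 21 + 3*136 = 21 + 408 = 429)
1/(-555*(-21) + q(-301)) = 1/(-555*(-21) + 429) = 1/(11655 + 429) = 1/12084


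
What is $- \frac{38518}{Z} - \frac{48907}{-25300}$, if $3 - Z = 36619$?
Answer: $\frac{7514359}{2517350} \approx 2.985$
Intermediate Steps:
$Z = -36616$ ($Z = 3 - 36619 = -36616$)
$- \frac{38518}{Z} - \frac{48907}{-25300} = - \frac{38518}{-36616} - \frac{48907}{-25300} = \left(-38518\right) \left(- \frac{1}{36616}\right) - - \frac{48907}{25300} = \frac{19259}{18308} + \frac{48907}{25300} = \frac{7514359}{2517350}$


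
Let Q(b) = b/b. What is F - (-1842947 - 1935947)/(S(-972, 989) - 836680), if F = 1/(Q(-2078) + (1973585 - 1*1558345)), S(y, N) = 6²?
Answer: -784575443405/173704445602 ≈ -4.5167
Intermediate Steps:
S(y, N) = 36
Q(b) = 1
F = 1/415241 (F = 1/(1 + (1973585 - 1*1558345)) = 1/(1 + (1973585 - 1558345)) = 1/(1 + 415240) = 1/415241 ≈ 2.4082e-6)
F - (-1842947 - 1935947)/(S(-972, 989) - 836680) = 1/415241 - (-1842947 - 1935947)/(36 - 836680) = 1/415241 - (-3778894)/(-836644) = 1/415241 - (-3778894)*(-1)/836644 = 1/415241 - 1*1889447/418322 = 1/415241 - 1889447/418322 = -784575443405/173704445602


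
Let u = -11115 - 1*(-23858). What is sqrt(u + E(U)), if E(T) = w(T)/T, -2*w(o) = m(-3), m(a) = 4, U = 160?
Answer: 3*sqrt(566355)/20 ≈ 112.88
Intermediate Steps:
w(o) = -2 (w(o) = -1/2*4 = -2)
E(T) = -2/T
u = 12743 (u = -11115 + 23858 = 12743)
sqrt(u + E(U)) = sqrt(12743 - 2/160) = sqrt(12743 - 2*1/160) = sqrt(12743 - 1/80) = sqrt(1019439/80) = 3*sqrt(566355)/20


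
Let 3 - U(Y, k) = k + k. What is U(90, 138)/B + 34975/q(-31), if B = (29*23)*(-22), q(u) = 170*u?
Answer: -25589222/3866599 ≈ -6.6180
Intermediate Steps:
U(Y, k) = 3 - 2*k (U(Y, k) = 3 - (k + k) = 3 - 2*k)
B = -14674 (B = 667*(-22) = -14674)
U(90, 138)/B + 34975/q(-31) = (3 - 2*138)/(-14674) + 34975/((170*(-31))) = (3 - 276)*(-1/14674) + 34975/(-5270) = -273*(-1/14674) + 34975*(-1/5270) = 273/14674 - 6995/1054 = -25589222/3866599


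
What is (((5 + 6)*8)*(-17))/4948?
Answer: -374/1237 ≈ -0.30234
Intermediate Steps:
(((5 + 6)*8)*(-17))/4948 = ((11*8)*(-17))*(1/4948) = (88*(-17))*(1/4948) = -1496*1/4948 = -374/1237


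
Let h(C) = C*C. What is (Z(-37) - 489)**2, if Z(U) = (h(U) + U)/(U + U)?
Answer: 257049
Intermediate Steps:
h(C) = C**2
Z(U) = (U + U**2)/(2*U) (Z(U) = (U**2 + U)/(U + U) = (U + U**2)/((2*U)) = (U + U**2)*(1/(2*U)) = (U + U**2)/(2*U))
(Z(-37) - 489)**2 = ((1/2 + (1/2)*(-37)) - 489)**2 = ((1/2 - 37/2) - 489)**2 = (-18 - 489)**2 = (-507)**2 = 257049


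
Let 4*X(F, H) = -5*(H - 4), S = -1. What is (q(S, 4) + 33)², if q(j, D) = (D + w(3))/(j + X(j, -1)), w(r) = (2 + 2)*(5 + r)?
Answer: 77841/49 ≈ 1588.6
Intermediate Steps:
w(r) = 20 + 4*r (w(r) = 4*(5 + r) = 20 + 4*r)
X(F, H) = 5 - 5*H/4 (X(F, H) = (-5*(H - 4))/4 = (-5*(-4 + H))/4 = (20 - 5*H)/4 = 5 - 5*H/4)
q(j, D) = (32 + D)/(25/4 + j) (q(j, D) = (D + (20 + 4*3))/(j + (5 - 5/4*(-1))) = (D + (20 + 12))/(j + (5 + 5/4)) = (D + 32)/(j + 25/4) = (32 + D)/(25/4 + j))
(q(S, 4) + 33)² = (4*(32 + 4)/(25 + 4*(-1)) + 33)² = (4*36/(25 - 4) + 33)² = (4*36/21 + 33)² = (4*(1/21)*36 + 33)² = (48/7 + 33)² = (279/7)² = 77841/49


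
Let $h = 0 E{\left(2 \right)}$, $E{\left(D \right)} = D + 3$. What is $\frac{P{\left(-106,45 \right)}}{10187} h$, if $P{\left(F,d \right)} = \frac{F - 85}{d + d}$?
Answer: $0$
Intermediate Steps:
$P{\left(F,d \right)} = \frac{-85 + F}{2 d}$
$E{\left(D \right)} = 3 + D$
$h = 0$ ($h = 0 \left(3 + 2\right) = 0 \cdot 5 = 0$)
$\frac{P{\left(-106,45 \right)}}{10187} h = \frac{\frac{1}{2} \cdot \frac{1}{45} \left(-85 - 106\right)}{10187} \cdot 0 = \frac{1}{2} \cdot \frac{1}{45} \left(-191\right) \frac{1}{10187} \cdot 0 = \left(- \frac{191}{90}\right) \frac{1}{10187} \cdot 0 = \left(- \frac{191}{916830}\right) 0 = 0$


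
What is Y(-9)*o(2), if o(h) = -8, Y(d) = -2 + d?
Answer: 88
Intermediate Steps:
Y(-9)*o(2) = (-2 - 9)*(-8) = -11*(-8) = 88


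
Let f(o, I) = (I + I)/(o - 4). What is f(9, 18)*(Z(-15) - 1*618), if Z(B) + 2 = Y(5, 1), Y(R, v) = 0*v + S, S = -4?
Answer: -22464/5 ≈ -4492.8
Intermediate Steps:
Y(R, v) = -4 (Y(R, v) = 0*v - 4 = 0 - 4 = -4)
Z(B) = -6 (Z(B) = -2 - 4 = -6)
f(o, I) = 2*I/(-4 + o) (f(o, I) = (2*I)/(-4 + o) = 2*I/(-4 + o))
f(9, 18)*(Z(-15) - 1*618) = (2*18/(-4 + 9))*(-6 - 1*618) = (2*18/5)*(-6 - 618) = (2*18*(1/5))*(-624) = (36/5)*(-624) = -22464/5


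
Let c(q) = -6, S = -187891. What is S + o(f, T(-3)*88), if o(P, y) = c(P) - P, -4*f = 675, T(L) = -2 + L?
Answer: -750913/4 ≈ -1.8773e+5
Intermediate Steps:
f = -675/4 (f = -¼*675 = -675/4 ≈ -168.75)
o(P, y) = -6 - P
S + o(f, T(-3)*88) = -187891 + (-6 - 1*(-675/4)) = -187891 + (-6 + 675/4) = -187891 + 651/4 = -750913/4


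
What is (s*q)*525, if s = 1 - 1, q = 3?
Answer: 0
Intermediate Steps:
s = 0
(s*q)*525 = (0*3)*525 = 0*525 = 0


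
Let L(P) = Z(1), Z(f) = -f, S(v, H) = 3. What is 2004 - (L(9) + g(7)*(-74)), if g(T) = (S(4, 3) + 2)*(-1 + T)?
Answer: 4225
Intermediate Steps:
g(T) = -5 + 5*T (g(T) = (3 + 2)*(-1 + T) = 5*(-1 + T) = -5 + 5*T)
L(P) = -1 (L(P) = -1*1 = -1)
2004 - (L(9) + g(7)*(-74)) = 2004 - (-1 + (-5 + 5*7)*(-74)) = 2004 - (-1 + (-5 + 35)*(-74)) = 2004 - (-1 + 30*(-74)) = 2004 - (-1 - 2220) = 2004 - 1*(-2221) = 2004 + 2221 = 4225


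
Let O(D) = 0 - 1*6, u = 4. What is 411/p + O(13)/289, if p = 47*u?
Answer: 117651/54332 ≈ 2.1654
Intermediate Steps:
O(D) = -6 (O(D) = 0 - 6 = -6)
p = 188 (p = 47*4 = 188)
411/p + O(13)/289 = 411/188 - 6/289 = 117651/54332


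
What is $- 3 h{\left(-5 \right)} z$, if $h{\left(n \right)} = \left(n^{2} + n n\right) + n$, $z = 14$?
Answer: $-1890$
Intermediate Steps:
$h{\left(n \right)} = n + 2 n^{2}$ ($h{\left(n \right)} = \left(n^{2} + n^{2}\right) + n = 2 n^{2} + n = n + 2 n^{2}$)
$- 3 h{\left(-5 \right)} z = - 3 \left(- 5 \left(1 + 2 \left(-5\right)\right)\right) 14 = - 3 \left(- 5 \left(1 - 10\right)\right) 14 = - 3 \left(\left(-5\right) \left(-9\right)\right) 14 = \left(-3\right) 45 \cdot 14 = \left(-135\right) 14 = -1890$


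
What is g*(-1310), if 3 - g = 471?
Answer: 613080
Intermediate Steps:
g = -468 (g = 3 - 1*471 = 3 - 471 = -468)
g*(-1310) = -468*(-1310) = 613080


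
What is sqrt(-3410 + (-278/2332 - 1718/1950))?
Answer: I*sqrt(176338877978406)/227370 ≈ 58.404*I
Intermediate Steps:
sqrt(-3410 + (-278/2332 - 1718/1950)) = sqrt(-3410 + (-278*1/2332 - 1718*1/1950)) = sqrt(-3410 + (-139/1166 - 859/975)) = sqrt(-3410 - 1137119/1136850) = sqrt(-3877795619/1136850) = I*sqrt(176338877978406)/227370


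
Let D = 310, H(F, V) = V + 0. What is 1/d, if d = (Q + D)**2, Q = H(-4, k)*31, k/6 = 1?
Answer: 1/246016 ≈ 4.0648e-6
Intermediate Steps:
k = 6 (k = 6*1 = 6)
H(F, V) = V
Q = 186 (Q = 6*31 = 186)
d = 246016 (d = (186 + 310)**2 = 496**2 = 246016)
1/d = 1/246016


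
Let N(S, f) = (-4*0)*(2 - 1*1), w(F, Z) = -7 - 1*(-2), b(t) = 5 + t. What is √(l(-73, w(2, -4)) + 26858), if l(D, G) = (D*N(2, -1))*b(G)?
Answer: √26858 ≈ 163.88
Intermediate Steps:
w(F, Z) = -5 (w(F, Z) = -7 + 2 = -5)
N(S, f) = 0 (N(S, f) = 0*(2 - 1) = 0*1 = 0)
l(D, G) = 0 (l(D, G) = (D*0)*(5 + G) = 0*(5 + G) = 0)
√(l(-73, w(2, -4)) + 26858) = √(0 + 26858) = √26858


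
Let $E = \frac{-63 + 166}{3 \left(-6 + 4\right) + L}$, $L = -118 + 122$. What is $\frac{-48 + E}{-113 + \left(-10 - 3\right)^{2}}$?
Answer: $- \frac{199}{112} \approx -1.7768$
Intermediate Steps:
$L = 4$
$E = - \frac{103}{2}$ ($E = \frac{-63 + 166}{3 \left(-6 + 4\right) + 4} = \frac{103}{3 \left(-2\right) + 4} = \frac{103}{-6 + 4} = \frac{103}{-2} = 103 \left(- \frac{1}{2}\right) = - \frac{103}{2} \approx -51.5$)
$\frac{-48 + E}{-113 + \left(-10 - 3\right)^{2}} = \frac{-48 - \frac{103}{2}}{-113 + \left(-10 - 3\right)^{2}} = - \frac{199}{2 \left(-113 + \left(-13\right)^{2}\right)} = - \frac{199}{2 \left(-113 + 169\right)} = - \frac{199}{2 \cdot 56} = \left(- \frac{199}{2}\right) \frac{1}{56} = - \frac{199}{112}$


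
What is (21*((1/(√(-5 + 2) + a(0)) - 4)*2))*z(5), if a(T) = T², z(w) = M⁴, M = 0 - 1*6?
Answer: -217728 - 18144*I*√3 ≈ -2.1773e+5 - 31426.0*I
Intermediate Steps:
M = -6 (M = 0 - 6 = -6)
z(w) = 1296 (z(w) = (-6)⁴ = 1296)
(21*((1/(√(-5 + 2) + a(0)) - 4)*2))*z(5) = (21*((1/(√(-5 + 2) + 0²) - 4)*2))*1296 = (21*((1/(√(-3) + 0) - 4)*2))*1296 = (21*((1/(I*√3 + 0) - 4)*2))*1296 = (21*((1/(I*√3) - 4)*2))*1296 = (21*((-I*√3/3 - 4)*2))*1296 = (21*((-4 - I*√3/3)*2))*1296 = (21*(-8 - 2*I*√3/3))*1296 = (-168 - 14*I*√3)*1296 = -217728 - 18144*I*√3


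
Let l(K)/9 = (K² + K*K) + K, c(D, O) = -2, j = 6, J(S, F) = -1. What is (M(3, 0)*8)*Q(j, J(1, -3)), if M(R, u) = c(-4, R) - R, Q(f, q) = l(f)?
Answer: -28080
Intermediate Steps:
l(K) = 9*K + 18*K² (l(K) = 9*((K² + K*K) + K) = 9*((K² + K²) + K) = 9*(2*K² + K) = 9*(K + 2*K²) = 9*K + 18*K²)
Q(f, q) = 9*f*(1 + 2*f)
M(R, u) = -2 - R
(M(3, 0)*8)*Q(j, J(1, -3)) = ((-2 - 1*3)*8)*(9*6*(1 + 2*6)) = ((-2 - 3)*8)*(9*6*(1 + 12)) = (-5*8)*(9*6*13) = -40*702 = -28080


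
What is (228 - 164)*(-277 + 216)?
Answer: -3904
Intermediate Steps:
(228 - 164)*(-277 + 216) = 64*(-61) = -3904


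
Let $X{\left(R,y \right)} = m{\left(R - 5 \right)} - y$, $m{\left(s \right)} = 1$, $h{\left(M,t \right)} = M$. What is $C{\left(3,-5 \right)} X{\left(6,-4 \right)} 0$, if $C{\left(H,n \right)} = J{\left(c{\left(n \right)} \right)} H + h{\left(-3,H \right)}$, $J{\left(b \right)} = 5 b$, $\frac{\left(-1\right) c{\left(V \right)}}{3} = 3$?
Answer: $0$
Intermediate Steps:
$c{\left(V \right)} = -9$ ($c{\left(V \right)} = \left(-3\right) 3 = -9$)
$X{\left(R,y \right)} = 1 - y$
$C{\left(H,n \right)} = -3 - 45 H$ ($C{\left(H,n \right)} = 5 \left(-9\right) H - 3 = - 45 H - 3 = -3 - 45 H$)
$C{\left(3,-5 \right)} X{\left(6,-4 \right)} 0 = \left(-3 - 135\right) \left(1 - -4\right) 0 = \left(-3 - 135\right) \left(1 + 4\right) 0 = \left(-138\right) 5 \cdot 0 = \left(-690\right) 0 = 0$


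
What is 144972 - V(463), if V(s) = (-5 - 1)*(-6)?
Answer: 144936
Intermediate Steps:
V(s) = 36 (V(s) = -6*(-6) = 36)
144972 - V(463) = 144972 - 1*36 = 144972 - 36 = 144936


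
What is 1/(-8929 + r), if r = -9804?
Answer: -1/18733 ≈ -5.3382e-5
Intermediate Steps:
1/(-8929 + r) = 1/(-8929 - 9804) = 1/(-18733) = -1/18733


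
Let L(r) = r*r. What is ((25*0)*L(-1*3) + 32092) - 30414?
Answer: 1678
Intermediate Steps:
L(r) = r²
((25*0)*L(-1*3) + 32092) - 30414 = ((25*0)*(-1*3)² + 32092) - 30414 = (0*(-3)² + 32092) - 30414 = (0*9 + 32092) - 30414 = (0 + 32092) - 30414 = 32092 - 30414 = 1678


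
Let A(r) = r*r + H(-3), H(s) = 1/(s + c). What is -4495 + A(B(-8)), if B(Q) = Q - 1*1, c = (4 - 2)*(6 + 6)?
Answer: -92693/21 ≈ -4414.0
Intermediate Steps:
c = 24 (c = 2*12 = 24)
B(Q) = -1 + Q (B(Q) = Q - 1 = -1 + Q)
H(s) = 1/(24 + s) (H(s) = 1/(s + 24) = 1/(24 + s))
A(r) = 1/21 + r**2 (A(r) = r*r + 1/(24 - 3) = r**2 + 1/21 = 1/21 + r**2)
-4495 + A(B(-8)) = -4495 + (1/21 + (-1 - 8)**2) = -4495 + (1/21 + (-9)**2) = -4495 + (1/21 + 81) = -4495 + 1702/21 = -92693/21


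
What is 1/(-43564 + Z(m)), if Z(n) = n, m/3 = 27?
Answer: -1/43483 ≈ -2.2997e-5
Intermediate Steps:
m = 81 (m = 3*27 = 81)
1/(-43564 + Z(m)) = 1/(-43564 + 81) = 1/(-43483) = -1/43483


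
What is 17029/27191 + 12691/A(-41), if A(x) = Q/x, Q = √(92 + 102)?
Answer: 17029/27191 - 520331*√194/194 ≈ -37357.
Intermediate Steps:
Q = √194 ≈ 13.928
A(x) = √194/x
17029/27191 + 12691/A(-41) = 17029/27191 + 12691/((√194/(-41))) = 17029*(1/27191) + 12691/((√194*(-1/41))) = 17029/27191 + 12691/((-√194/41)) = 17029/27191 + 12691*(-41*√194/194) = 17029/27191 - 520331*√194/194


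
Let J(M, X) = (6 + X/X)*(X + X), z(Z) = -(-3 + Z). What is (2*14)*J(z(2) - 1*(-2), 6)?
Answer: 2352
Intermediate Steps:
z(Z) = 3 - Z
J(M, X) = 14*X (J(M, X) = (6 + 1)*(2*X) = 7*(2*X) = 14*X)
(2*14)*J(z(2) - 1*(-2), 6) = (2*14)*(14*6) = 28*84 = 2352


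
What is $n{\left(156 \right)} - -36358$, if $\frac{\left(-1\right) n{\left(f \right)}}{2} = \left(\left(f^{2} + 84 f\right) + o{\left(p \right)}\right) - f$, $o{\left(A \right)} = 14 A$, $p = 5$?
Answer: $-38350$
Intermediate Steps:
$n{\left(f \right)} = -140 - 166 f - 2 f^{2}$ ($n{\left(f \right)} = - 2 \left(\left(\left(f^{2} + 84 f\right) + 14 \cdot 5\right) - f\right) = - 2 \left(\left(\left(f^{2} + 84 f\right) + 70\right) - f\right) = - 2 \left(\left(70 + f^{2} + 84 f\right) - f\right) = - 2 \left(70 + f^{2} + 83 f\right) = -140 - 166 f - 2 f^{2}$)
$n{\left(156 \right)} - -36358 = \left(-140 - 25896 - 2 \cdot 156^{2}\right) - -36358 = \left(-140 - 25896 - 48672\right) + 36358 = -74708 + 36358 = -38350$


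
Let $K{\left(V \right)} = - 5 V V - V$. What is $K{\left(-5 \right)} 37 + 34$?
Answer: $-4406$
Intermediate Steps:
$K{\left(V \right)} = - V - 5 V^{2}$ ($K{\left(V \right)} = - 5 V^{2} - V = - V - 5 V^{2}$)
$K{\left(-5 \right)} 37 + 34 = \left(-1\right) \left(-5\right) \left(1 + 5 \left(-5\right)\right) 37 + 34 = \left(-1\right) \left(-5\right) \left(1 - 25\right) 37 + 34 = \left(-1\right) \left(-5\right) \left(-24\right) 37 + 34 = \left(-120\right) 37 + 34 = -4440 + 34 = -4406$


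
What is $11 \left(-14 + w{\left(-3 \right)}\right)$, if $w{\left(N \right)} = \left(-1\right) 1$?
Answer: $-165$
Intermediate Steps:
$w{\left(N \right)} = -1$
$11 \left(-14 + w{\left(-3 \right)}\right) = 11 \left(-14 - 1\right) = 11 \left(-15\right) = -165$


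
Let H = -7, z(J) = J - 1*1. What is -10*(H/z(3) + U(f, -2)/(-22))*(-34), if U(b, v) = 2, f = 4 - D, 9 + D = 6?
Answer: -13430/11 ≈ -1220.9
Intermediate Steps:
D = -3 (D = -9 + 6 = -3)
z(J) = -1 + J (z(J) = J - 1 = -1 + J)
f = 7 (f = 4 - 1*(-3) = 4 + 3 = 7)
-10*(H/z(3) + U(f, -2)/(-22))*(-34) = -10*(-7/(-1 + 3) + 2/(-22))*(-34) = -10*(-7/2 + 2*(-1/22))*(-34) = -10*(-7*1/2 - 1/11)*(-34) = -10*(-7/2 - 1/11)*(-34) = -10*(-79/22)*(-34) = (395/11)*(-34) = -13430/11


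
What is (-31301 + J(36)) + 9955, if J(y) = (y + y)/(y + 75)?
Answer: -789778/37 ≈ -21345.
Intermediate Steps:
J(y) = 2*y/(75 + y) (J(y) = (2*y)/(75 + y) = 2*y/(75 + y))
(-31301 + J(36)) + 9955 = (-31301 + 2*36/(75 + 36)) + 9955 = (-31301 + 2*36/111) + 9955 = (-31301 + 2*36*(1/111)) + 9955 = (-31301 + 24/37) + 9955 = -1158113/37 + 9955 = -789778/37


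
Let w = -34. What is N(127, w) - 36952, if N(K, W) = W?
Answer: -36986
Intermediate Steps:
N(127, w) - 36952 = -34 - 36952 = -36986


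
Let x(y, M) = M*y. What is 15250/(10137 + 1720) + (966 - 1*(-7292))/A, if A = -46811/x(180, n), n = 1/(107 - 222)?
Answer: 19943902066/12765874621 ≈ 1.5623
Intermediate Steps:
n = -1/115 (n = 1/(-115) = -1/115 ≈ -0.0086956)
A = 1076653/36 (A = -46811/((-1/115*180)) = -46811/(-36/23) = -46811*(-23/36) = 1076653/36 ≈ 29907.)
15250/(10137 + 1720) + (966 - 1*(-7292))/A = 15250/(10137 + 1720) + (966 - 1*(-7292))/(1076653/36) = 15250/11857 + (966 + 7292)*(36/1076653) = 15250*(1/11857) + 8258*(36/1076653) = 15250/11857 + 297288/1076653 = 19943902066/12765874621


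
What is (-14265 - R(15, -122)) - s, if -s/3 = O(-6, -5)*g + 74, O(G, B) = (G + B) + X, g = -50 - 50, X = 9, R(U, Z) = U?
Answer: -13458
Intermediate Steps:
g = -100
O(G, B) = 9 + B + G (O(G, B) = (G + B) + 9 = (B + G) + 9 = 9 + B + G)
s = -822 (s = -3*((9 - 5 - 6)*(-100) + 74) = -3*(-2*(-100) + 74) = -3*(200 + 74) = -3*274 = -822)
(-14265 - R(15, -122)) - s = (-14265 - 1*15) - 1*(-822) = (-14265 - 15) + 822 = -14280 + 822 = -13458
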